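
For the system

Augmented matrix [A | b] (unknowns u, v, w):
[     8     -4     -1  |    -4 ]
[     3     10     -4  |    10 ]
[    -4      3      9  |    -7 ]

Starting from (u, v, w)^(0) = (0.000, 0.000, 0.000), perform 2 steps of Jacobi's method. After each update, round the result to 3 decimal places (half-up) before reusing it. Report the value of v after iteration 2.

Iteration 1:
  u = (-4 - (-4)·0.000 - (-1)·0.000) / (8) = -0.500
  v = (10 - (3)·0.000 - (-4)·0.000) / (10) = 1.000
  w = (-7 - (-4)·0.000 - (3)·0.000) / (9) = -0.778
Iteration 2:
  u = (-4 - (-4)·1.000 - (-1)·-0.778) / (8) = -0.097
  v = (10 - (3)·-0.500 - (-4)·-0.778) / (10) = 0.839
  w = (-7 - (-4)·-0.500 - (3)·1.000) / (9) = -1.333

0.839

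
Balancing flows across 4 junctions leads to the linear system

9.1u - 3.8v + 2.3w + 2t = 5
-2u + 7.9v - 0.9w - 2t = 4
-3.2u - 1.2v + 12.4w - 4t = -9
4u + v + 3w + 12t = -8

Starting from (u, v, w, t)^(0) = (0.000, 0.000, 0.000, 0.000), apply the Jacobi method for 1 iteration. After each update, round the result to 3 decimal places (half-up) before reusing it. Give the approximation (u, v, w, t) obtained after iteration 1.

(0.549, 0.506, -0.726, -0.667)

Iteration 1:
  u = (5 - (-3.8)·0.000 - (2.3)·0.000 - (2)·0.000) / (9.1) = 0.549
  v = (4 - (-2)·0.000 - (-0.9)·0.000 - (-2)·0.000) / (7.9) = 0.506
  w = (-9 - (-3.2)·0.000 - (-1.2)·0.000 - (-4)·0.000) / (12.4) = -0.726
  t = (-8 - (4)·0.000 - (1)·0.000 - (3)·0.000) / (12) = -0.667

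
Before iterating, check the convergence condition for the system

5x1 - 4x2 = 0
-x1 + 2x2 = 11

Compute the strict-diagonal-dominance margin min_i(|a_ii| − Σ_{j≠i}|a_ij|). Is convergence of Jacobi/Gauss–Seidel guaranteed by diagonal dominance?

row 1: |5| − (4) = 1
row 2: |2| − (1) = 1
minimum over rows = 1 → strictly diagonally dominant (convergence guaranteed)

1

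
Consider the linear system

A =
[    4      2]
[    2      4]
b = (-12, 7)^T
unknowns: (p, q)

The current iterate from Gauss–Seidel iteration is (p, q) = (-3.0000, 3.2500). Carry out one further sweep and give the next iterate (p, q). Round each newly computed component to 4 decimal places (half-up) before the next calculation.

(-4.6250, 4.0625)

One sweep:
  p = (-12 - (2)·3.2500) / (4) = -4.6250
  q = (7 - (2)·-4.6250) / (4) = 4.0625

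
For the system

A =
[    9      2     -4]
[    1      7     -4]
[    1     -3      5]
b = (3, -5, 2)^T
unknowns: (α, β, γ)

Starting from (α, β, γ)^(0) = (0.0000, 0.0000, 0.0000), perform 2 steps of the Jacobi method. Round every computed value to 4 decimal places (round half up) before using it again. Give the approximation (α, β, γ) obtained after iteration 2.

Iteration 1:
  α = (3 - (2)·0.0000 - (-4)·0.0000) / (9) = 0.3333
  β = (-5 - (1)·0.0000 - (-4)·0.0000) / (7) = -0.7143
  γ = (2 - (1)·0.0000 - (-3)·0.0000) / (5) = 0.4000
Iteration 2:
  α = (3 - (2)·-0.7143 - (-4)·0.4000) / (9) = 0.6698
  β = (-5 - (1)·0.3333 - (-4)·0.4000) / (7) = -0.5333
  γ = (2 - (1)·0.3333 - (-3)·-0.7143) / (5) = -0.0952

(0.6698, -0.5333, -0.0952)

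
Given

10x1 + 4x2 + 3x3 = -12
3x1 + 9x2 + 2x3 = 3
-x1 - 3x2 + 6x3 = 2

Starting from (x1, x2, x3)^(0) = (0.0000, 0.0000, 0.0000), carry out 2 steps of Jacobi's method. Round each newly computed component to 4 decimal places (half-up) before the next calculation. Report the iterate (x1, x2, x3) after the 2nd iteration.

(-1.4333, 0.6593, 0.3000)

Iteration 1:
  x1 = (-12 - (4)·0.0000 - (3)·0.0000) / (10) = -1.2000
  x2 = (3 - (3)·0.0000 - (2)·0.0000) / (9) = 0.3333
  x3 = (2 - (-1)·0.0000 - (-3)·0.0000) / (6) = 0.3333
Iteration 2:
  x1 = (-12 - (4)·0.3333 - (3)·0.3333) / (10) = -1.4333
  x2 = (3 - (3)·-1.2000 - (2)·0.3333) / (9) = 0.6593
  x3 = (2 - (-1)·-1.2000 - (-3)·0.3333) / (6) = 0.3000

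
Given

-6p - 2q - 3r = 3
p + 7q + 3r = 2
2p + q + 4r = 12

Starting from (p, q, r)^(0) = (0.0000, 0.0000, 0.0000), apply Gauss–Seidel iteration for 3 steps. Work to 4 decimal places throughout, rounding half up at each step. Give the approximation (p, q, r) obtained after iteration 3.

Iteration 1:
  p = (3 - (-2)·0.0000 - (-3)·0.0000) / (-6) = -0.5000
  q = (2 - (1)·-0.5000 - (3)·0.0000) / (7) = 0.3571
  r = (12 - (2)·-0.5000 - (1)·0.3571) / (4) = 3.1607
Iteration 2:
  p = (3 - (-2)·0.3571 - (-3)·3.1607) / (-6) = -2.1994
  q = (2 - (1)·-2.1994 - (3)·3.1607) / (7) = -0.7547
  r = (12 - (2)·-2.1994 - (1)·-0.7547) / (4) = 4.2884
Iteration 3:
  p = (3 - (-2)·-0.7547 - (-3)·4.2884) / (-6) = -2.3926
  q = (2 - (1)·-2.3926 - (3)·4.2884) / (7) = -1.2104
  r = (12 - (2)·-2.3926 - (1)·-1.2104) / (4) = 4.4989

(-2.3926, -1.2104, 4.4989)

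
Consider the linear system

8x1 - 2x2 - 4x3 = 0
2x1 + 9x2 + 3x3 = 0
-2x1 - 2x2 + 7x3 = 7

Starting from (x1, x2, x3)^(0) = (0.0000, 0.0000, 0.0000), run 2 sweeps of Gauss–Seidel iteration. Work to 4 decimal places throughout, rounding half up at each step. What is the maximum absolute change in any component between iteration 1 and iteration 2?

0.5000

Iteration 1:
  x1 = (0 - (-2)·0.0000 - (-4)·0.0000) / (8) = 0.0000
  x2 = (0 - (2)·0.0000 - (3)·0.0000) / (9) = 0.0000
  x3 = (7 - (-2)·0.0000 - (-2)·0.0000) / (7) = 1.0000
Iteration 2:
  x1 = (0 - (-2)·0.0000 - (-4)·1.0000) / (8) = 0.5000
  x2 = (0 - (2)·0.5000 - (3)·1.0000) / (9) = -0.4444
  x3 = (7 - (-2)·0.5000 - (-2)·-0.4444) / (7) = 1.0159
Change: (0.5000, -0.4444, 0.0159) → max |·| = 0.5000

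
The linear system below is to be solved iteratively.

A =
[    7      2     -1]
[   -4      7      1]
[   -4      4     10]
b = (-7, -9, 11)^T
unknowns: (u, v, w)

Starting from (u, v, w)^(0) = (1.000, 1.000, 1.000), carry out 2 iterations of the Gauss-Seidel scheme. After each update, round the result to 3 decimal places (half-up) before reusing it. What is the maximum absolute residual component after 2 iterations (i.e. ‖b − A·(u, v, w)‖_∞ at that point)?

0.763

Iteration 1:
  u = (-7 - (2)·1.000 - (-1)·1.000) / (7) = -1.143
  v = (-9 - (-4)·-1.143 - (1)·1.000) / (7) = -2.082
  w = (11 - (-4)·-1.143 - (4)·-2.082) / (10) = 1.476
Iteration 2:
  u = (-7 - (2)·-2.082 - (-1)·1.476) / (7) = -0.194
  v = (-9 - (-4)·-0.194 - (1)·1.476) / (7) = -1.607
  w = (11 - (-4)·-0.194 - (4)·-1.607) / (10) = 1.665
Residual b − A·x = (-0.763, -0.192, 0.002); ∞-norm = 0.763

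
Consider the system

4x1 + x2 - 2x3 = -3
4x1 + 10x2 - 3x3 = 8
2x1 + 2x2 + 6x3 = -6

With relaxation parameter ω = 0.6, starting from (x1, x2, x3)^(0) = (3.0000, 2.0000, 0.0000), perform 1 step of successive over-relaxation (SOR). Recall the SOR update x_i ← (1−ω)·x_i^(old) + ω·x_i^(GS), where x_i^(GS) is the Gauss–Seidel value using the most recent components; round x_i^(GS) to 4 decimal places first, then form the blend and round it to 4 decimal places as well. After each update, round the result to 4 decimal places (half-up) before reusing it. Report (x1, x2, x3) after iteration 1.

(0.4500, 1.1720, -0.9244)

Iteration 1:
  x1: GS value = (-3 - (1)·2.0000 - (-2)·0.0000) / (4) = -1.2500;  x1 ← (1−ω)·3.0000 + ω·-1.2500 = 0.4500
  x2: GS value = (8 - (4)·0.4500 - (-3)·0.0000) / (10) = 0.6200;  x2 ← (1−ω)·2.0000 + ω·0.6200 = 1.1720
  x3: GS value = (-6 - (2)·0.4500 - (2)·1.1720) / (6) = -1.5407;  x3 ← (1−ω)·0.0000 + ω·-1.5407 = -0.9244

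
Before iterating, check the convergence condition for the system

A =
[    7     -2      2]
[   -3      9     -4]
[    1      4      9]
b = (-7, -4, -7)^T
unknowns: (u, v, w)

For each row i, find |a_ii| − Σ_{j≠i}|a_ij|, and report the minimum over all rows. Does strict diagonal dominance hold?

2

row 1: |7| − (2+2) = 3
row 2: |9| − (3+4) = 2
row 3: |9| − (1+4) = 4
minimum over rows = 2 → strictly diagonally dominant (convergence guaranteed)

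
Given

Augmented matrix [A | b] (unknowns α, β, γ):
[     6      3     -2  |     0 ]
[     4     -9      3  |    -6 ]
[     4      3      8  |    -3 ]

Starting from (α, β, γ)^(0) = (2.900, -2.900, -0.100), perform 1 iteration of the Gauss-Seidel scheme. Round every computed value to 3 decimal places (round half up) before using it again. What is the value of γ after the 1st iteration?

-1.557

Iteration 1:
  α = (0 - (3)·-2.900 - (-2)·-0.100) / (6) = 1.417
  β = (-6 - (4)·1.417 - (3)·-0.100) / (-9) = 1.263
  γ = (-3 - (4)·1.417 - (3)·1.263) / (8) = -1.557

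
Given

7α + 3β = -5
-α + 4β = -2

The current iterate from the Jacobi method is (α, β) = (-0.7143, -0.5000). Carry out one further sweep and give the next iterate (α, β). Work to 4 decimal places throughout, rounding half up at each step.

One sweep:
  α = (-5 - (3)·-0.5000) / (7) = -0.5000
  β = (-2 - (-1)·-0.7143) / (4) = -0.6786

(-0.5000, -0.6786)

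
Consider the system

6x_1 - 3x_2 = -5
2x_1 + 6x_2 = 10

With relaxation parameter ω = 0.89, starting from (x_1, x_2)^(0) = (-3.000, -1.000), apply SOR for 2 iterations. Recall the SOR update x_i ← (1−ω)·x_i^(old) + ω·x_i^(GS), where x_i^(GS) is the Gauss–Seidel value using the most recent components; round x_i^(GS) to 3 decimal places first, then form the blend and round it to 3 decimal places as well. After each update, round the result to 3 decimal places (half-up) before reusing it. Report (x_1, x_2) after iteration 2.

(-0.097, 1.713)

Iteration 1:
  x_1: GS value = (-5 - (-3)·-1.000) / (6) = -1.333;  x_1 ← (1−ω)·-3.000 + ω·-1.333 = -1.516
  x_2: GS value = (10 - (2)·-1.516) / (6) = 2.172;  x_2 ← (1−ω)·-1.000 + ω·2.172 = 1.823
Iteration 2:
  x_1: GS value = (-5 - (-3)·1.823) / (6) = 0.078;  x_1 ← (1−ω)·-1.516 + ω·0.078 = -0.097
  x_2: GS value = (10 - (2)·-0.097) / (6) = 1.699;  x_2 ← (1−ω)·1.823 + ω·1.699 = 1.713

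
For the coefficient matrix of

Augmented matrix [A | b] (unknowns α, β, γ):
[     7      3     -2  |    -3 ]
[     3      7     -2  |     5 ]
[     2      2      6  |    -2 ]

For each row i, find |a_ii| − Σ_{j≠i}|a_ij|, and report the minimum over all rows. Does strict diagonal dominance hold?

2

row 1: |7| − (3+2) = 2
row 2: |7| − (3+2) = 2
row 3: |6| − (2+2) = 2
minimum over rows = 2 → strictly diagonally dominant (convergence guaranteed)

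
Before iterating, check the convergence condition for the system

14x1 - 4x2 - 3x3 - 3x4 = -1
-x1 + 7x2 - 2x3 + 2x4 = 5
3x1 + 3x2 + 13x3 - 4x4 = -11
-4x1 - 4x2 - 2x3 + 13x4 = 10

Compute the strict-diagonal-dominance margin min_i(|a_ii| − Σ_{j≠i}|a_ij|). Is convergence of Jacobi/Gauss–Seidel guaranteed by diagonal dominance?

2

row 1: |14| − (4+3+3) = 4
row 2: |7| − (1+2+2) = 2
row 3: |13| − (3+3+4) = 3
row 4: |13| − (4+4+2) = 3
minimum over rows = 2 → strictly diagonally dominant (convergence guaranteed)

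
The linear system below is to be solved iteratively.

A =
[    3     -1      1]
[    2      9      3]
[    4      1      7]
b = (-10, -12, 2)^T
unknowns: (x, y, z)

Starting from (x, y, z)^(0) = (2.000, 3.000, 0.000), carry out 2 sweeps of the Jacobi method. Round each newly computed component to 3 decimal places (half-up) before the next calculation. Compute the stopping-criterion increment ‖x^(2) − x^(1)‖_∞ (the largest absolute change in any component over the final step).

Iteration 1:
  x = (-10 - (-1)·3.000 - (1)·0.000) / (3) = -2.333
  y = (-12 - (2)·2.000 - (3)·0.000) / (9) = -1.778
  z = (2 - (4)·2.000 - (1)·3.000) / (7) = -1.286
Iteration 2:
  x = (-10 - (-1)·-1.778 - (1)·-1.286) / (3) = -3.497
  y = (-12 - (2)·-2.333 - (3)·-1.286) / (9) = -0.386
  z = (2 - (4)·-2.333 - (1)·-1.778) / (7) = 1.873
Change: (-1.164, 1.392, 3.159) → max |·| = 3.159

3.159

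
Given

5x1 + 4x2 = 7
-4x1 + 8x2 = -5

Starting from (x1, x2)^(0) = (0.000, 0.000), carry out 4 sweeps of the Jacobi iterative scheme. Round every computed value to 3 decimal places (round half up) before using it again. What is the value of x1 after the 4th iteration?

Iteration 1:
  x1 = (7 - (4)·0.000) / (5) = 1.400
  x2 = (-5 - (-4)·0.000) / (8) = -0.625
Iteration 2:
  x1 = (7 - (4)·-0.625) / (5) = 1.900
  x2 = (-5 - (-4)·1.400) / (8) = 0.075
Iteration 3:
  x1 = (7 - (4)·0.075) / (5) = 1.340
  x2 = (-5 - (-4)·1.900) / (8) = 0.325
Iteration 4:
  x1 = (7 - (4)·0.325) / (5) = 1.140
  x2 = (-5 - (-4)·1.340) / (8) = 0.045

1.140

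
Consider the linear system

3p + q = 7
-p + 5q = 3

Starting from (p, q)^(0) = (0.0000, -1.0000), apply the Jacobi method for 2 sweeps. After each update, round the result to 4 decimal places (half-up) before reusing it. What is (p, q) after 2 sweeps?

(2.1333, 1.1333)

Iteration 1:
  p = (7 - (1)·-1.0000) / (3) = 2.6667
  q = (3 - (-1)·0.0000) / (5) = 0.6000
Iteration 2:
  p = (7 - (1)·0.6000) / (3) = 2.1333
  q = (3 - (-1)·2.6667) / (5) = 1.1333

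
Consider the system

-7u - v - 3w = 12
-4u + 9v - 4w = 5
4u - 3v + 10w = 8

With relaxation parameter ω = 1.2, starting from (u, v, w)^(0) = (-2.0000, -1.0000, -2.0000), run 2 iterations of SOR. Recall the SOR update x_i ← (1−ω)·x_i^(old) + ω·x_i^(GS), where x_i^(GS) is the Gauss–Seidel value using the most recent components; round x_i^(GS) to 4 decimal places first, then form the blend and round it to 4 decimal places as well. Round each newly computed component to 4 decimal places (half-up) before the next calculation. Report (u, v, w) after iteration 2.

(-2.6197, 0.1154, 1.9751)

Iteration 1:
  u: GS value = (12 - (-1)·-1.0000 - (-3)·-2.0000) / (-7) = -0.7143;  u ← (1−ω)·-2.0000 + ω·-0.7143 = -0.4572
  v: GS value = (5 - (-4)·-0.4572 - (-4)·-2.0000) / (9) = -0.5365;  v ← (1−ω)·-1.0000 + ω·-0.5365 = -0.4438
  w: GS value = (8 - (4)·-0.4572 - (-3)·-0.4438) / (10) = 0.8497;  w ← (1−ω)·-2.0000 + ω·0.8497 = 1.4196
Iteration 2:
  u: GS value = (12 - (-1)·-0.4438 - (-3)·1.4196) / (-7) = -2.2593;  u ← (1−ω)·-0.4572 + ω·-2.2593 = -2.6197
  v: GS value = (5 - (-4)·-2.6197 - (-4)·1.4196) / (9) = 0.0222;  v ← (1−ω)·-0.4438 + ω·0.0222 = 0.1154
  w: GS value = (8 - (4)·-2.6197 - (-3)·0.1154) / (10) = 1.8825;  w ← (1−ω)·1.4196 + ω·1.8825 = 1.9751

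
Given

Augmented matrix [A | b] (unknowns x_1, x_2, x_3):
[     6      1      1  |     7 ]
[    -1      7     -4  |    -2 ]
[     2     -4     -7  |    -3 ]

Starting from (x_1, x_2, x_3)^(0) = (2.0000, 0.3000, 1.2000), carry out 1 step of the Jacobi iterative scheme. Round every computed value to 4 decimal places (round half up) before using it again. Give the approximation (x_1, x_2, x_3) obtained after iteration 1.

Iteration 1:
  x_1 = (7 - (1)·0.3000 - (1)·1.2000) / (6) = 0.9167
  x_2 = (-2 - (-1)·2.0000 - (-4)·1.2000) / (7) = 0.6857
  x_3 = (-3 - (2)·2.0000 - (-4)·0.3000) / (-7) = 0.8286

(0.9167, 0.6857, 0.8286)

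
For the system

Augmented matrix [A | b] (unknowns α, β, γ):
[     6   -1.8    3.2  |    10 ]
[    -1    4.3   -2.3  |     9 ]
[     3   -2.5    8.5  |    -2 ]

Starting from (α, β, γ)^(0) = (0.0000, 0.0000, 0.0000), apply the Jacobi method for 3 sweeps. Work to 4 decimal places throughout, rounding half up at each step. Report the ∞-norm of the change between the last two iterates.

0.1898

Iteration 1:
  α = (10 - (-1.8)·0.0000 - (3.2)·0.0000) / (6) = 1.6667
  β = (9 - (-1)·0.0000 - (-2.3)·0.0000) / (4.3) = 2.0930
  γ = (-2 - (3)·0.0000 - (-2.5)·0.0000) / (8.5) = -0.2353
Iteration 2:
  α = (10 - (-1.8)·2.0930 - (3.2)·-0.2353) / (6) = 2.4201
  β = (9 - (-1)·1.6667 - (-2.3)·-0.2353) / (4.3) = 2.3548
  γ = (-2 - (3)·1.6667 - (-2.5)·2.0930) / (8.5) = -0.2080
Iteration 3:
  α = (10 - (-1.8)·2.3548 - (3.2)·-0.2080) / (6) = 2.4840
  β = (9 - (-1)·2.4201 - (-2.3)·-0.2080) / (4.3) = 2.5446
  γ = (-2 - (3)·2.4201 - (-2.5)·2.3548) / (8.5) = -0.3969
Change: (0.0639, 0.1898, -0.1889) → max |·| = 0.1898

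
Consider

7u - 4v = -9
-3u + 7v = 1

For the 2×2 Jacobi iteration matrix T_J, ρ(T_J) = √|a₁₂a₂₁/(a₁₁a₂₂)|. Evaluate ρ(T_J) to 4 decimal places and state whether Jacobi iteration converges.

a₁₂a₂₁/(a₁₁a₂₂) = (-4)·(-3) / ((7)·(7)) = 0.244898
ρ = √|0.244898| = √0.244898 = 0.4949
ρ < 1, so Jacobi converges

0.4949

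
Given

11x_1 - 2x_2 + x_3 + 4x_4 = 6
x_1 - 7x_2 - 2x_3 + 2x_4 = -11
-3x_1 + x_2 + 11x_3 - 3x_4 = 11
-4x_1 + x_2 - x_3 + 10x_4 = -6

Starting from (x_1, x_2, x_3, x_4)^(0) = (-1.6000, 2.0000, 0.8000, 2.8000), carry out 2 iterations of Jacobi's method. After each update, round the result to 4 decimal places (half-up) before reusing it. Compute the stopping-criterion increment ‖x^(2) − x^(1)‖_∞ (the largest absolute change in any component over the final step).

1.4657

Iteration 1:
  x_1 = (6 - (-2)·2.0000 - (1)·0.8000 - (4)·2.8000) / (11) = -0.1818
  x_2 = (-11 - (1)·-1.6000 - (-2)·0.8000 - (2)·2.8000) / (-7) = 1.9143
  x_3 = (11 - (-3)·-1.6000 - (1)·2.0000 - (-3)·2.8000) / (11) = 1.1455
  x_4 = (-6 - (-4)·-1.6000 - (1)·2.0000 - (-1)·0.8000) / (10) = -1.3600
Iteration 2:
  x_1 = (6 - (-2)·1.9143 - (1)·1.1455 - (4)·-1.3600) / (11) = 1.2839
  x_2 = (-11 - (1)·-0.1818 - (-2)·1.1455 - (2)·-1.3600) / (-7) = 0.8296
  x_3 = (11 - (-3)·-0.1818 - (1)·1.9143 - (-3)·-1.3600) / (11) = 0.4055
  x_4 = (-6 - (-4)·-0.1818 - (1)·1.9143 - (-1)·1.1455) / (10) = -0.7496
Change: (1.4657, -1.0847, -0.7400, 0.6104) → max |·| = 1.4657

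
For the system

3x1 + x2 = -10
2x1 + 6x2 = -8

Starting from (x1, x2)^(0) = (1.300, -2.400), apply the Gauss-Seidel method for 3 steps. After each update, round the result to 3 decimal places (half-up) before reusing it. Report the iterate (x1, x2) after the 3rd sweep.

Iteration 1:
  x1 = (-10 - (1)·-2.400) / (3) = -2.533
  x2 = (-8 - (2)·-2.533) / (6) = -0.489
Iteration 2:
  x1 = (-10 - (1)·-0.489) / (3) = -3.170
  x2 = (-8 - (2)·-3.170) / (6) = -0.277
Iteration 3:
  x1 = (-10 - (1)·-0.277) / (3) = -3.241
  x2 = (-8 - (2)·-3.241) / (6) = -0.253

(-3.241, -0.253)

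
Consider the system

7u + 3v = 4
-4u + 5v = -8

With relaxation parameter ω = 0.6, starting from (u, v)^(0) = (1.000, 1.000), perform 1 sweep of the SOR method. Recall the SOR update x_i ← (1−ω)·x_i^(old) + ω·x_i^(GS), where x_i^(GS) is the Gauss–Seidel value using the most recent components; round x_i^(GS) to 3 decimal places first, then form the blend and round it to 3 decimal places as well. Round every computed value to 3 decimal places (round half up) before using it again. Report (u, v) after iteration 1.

Iteration 1:
  u: GS value = (4 - (3)·1.000) / (7) = 0.143;  u ← (1−ω)·1.000 + ω·0.143 = 0.486
  v: GS value = (-8 - (-4)·0.486) / (5) = -1.211;  v ← (1−ω)·1.000 + ω·-1.211 = -0.327

(0.486, -0.327)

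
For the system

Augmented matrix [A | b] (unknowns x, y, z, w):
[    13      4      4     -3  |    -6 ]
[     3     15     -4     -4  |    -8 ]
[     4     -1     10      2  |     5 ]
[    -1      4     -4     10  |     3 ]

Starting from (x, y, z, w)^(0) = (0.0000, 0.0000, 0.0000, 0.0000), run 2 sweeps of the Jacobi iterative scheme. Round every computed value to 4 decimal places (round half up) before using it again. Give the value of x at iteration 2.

Iteration 1:
  x = (-6 - (4)·0.0000 - (4)·0.0000 - (-3)·0.0000) / (13) = -0.4615
  y = (-8 - (3)·0.0000 - (-4)·0.0000 - (-4)·0.0000) / (15) = -0.5333
  z = (5 - (4)·0.0000 - (-1)·0.0000 - (2)·0.0000) / (10) = 0.5000
  w = (3 - (-1)·0.0000 - (4)·0.0000 - (-4)·0.0000) / (10) = 0.3000
Iteration 2:
  x = (-6 - (4)·-0.5333 - (4)·0.5000 - (-3)·0.3000) / (13) = -0.3821
  y = (-8 - (3)·-0.4615 - (-4)·0.5000 - (-4)·0.3000) / (15) = -0.2277
  z = (5 - (4)·-0.4615 - (-1)·-0.5333 - (2)·0.3000) / (10) = 0.5713
  w = (3 - (-1)·-0.4615 - (4)·-0.5333 - (-4)·0.5000) / (10) = 0.6672

-0.3821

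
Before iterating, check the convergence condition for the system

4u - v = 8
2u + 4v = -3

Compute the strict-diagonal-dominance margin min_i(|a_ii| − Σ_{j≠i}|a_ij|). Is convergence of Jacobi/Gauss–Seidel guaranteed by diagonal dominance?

row 1: |4| − (1) = 3
row 2: |4| − (2) = 2
minimum over rows = 2 → strictly diagonally dominant (convergence guaranteed)

2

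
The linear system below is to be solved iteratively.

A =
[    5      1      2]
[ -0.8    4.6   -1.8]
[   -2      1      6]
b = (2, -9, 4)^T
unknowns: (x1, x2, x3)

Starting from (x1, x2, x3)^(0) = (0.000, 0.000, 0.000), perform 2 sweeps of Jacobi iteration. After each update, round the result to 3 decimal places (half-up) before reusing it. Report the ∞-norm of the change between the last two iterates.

0.459

Iteration 1:
  x1 = (2 - (1)·0.000 - (2)·0.000) / (5) = 0.400
  x2 = (-9 - (-0.8)·0.000 - (-1.8)·0.000) / (4.6) = -1.957
  x3 = (4 - (-2)·0.000 - (1)·0.000) / (6) = 0.667
Iteration 2:
  x1 = (2 - (1)·-1.957 - (2)·0.667) / (5) = 0.525
  x2 = (-9 - (-0.8)·0.400 - (-1.8)·0.667) / (4.6) = -1.626
  x3 = (4 - (-2)·0.400 - (1)·-1.957) / (6) = 1.126
Change: (0.125, 0.331, 0.459) → max |·| = 0.459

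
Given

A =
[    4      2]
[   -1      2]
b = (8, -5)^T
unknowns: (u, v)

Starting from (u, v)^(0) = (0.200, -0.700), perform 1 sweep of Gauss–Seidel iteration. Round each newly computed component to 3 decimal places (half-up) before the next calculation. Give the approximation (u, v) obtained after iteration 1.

(2.350, -1.325)

Iteration 1:
  u = (8 - (2)·-0.700) / (4) = 2.350
  v = (-5 - (-1)·2.350) / (2) = -1.325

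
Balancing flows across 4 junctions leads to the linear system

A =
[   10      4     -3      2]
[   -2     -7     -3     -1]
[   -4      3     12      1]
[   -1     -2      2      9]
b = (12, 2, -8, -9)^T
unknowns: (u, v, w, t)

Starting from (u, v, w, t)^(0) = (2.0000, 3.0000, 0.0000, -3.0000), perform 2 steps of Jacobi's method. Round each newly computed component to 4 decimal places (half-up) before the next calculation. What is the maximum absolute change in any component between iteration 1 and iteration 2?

Iteration 1:
  u = (12 - (4)·3.0000 - (-3)·0.0000 - (2)·-3.0000) / (10) = 0.6000
  v = (2 - (-2)·2.0000 - (-3)·0.0000 - (-1)·-3.0000) / (-7) = -0.4286
  w = (-8 - (-4)·2.0000 - (3)·3.0000 - (1)·-3.0000) / (12) = -0.5000
  t = (-9 - (-1)·2.0000 - (-2)·3.0000 - (2)·0.0000) / (9) = -0.1111
Iteration 2:
  u = (12 - (4)·-0.4286 - (-3)·-0.5000 - (2)·-0.1111) / (10) = 1.2437
  v = (2 - (-2)·0.6000 - (-3)·-0.5000 - (-1)·-0.1111) / (-7) = -0.2270
  w = (-8 - (-4)·0.6000 - (3)·-0.4286 - (1)·-0.1111) / (12) = -0.3503
  t = (-9 - (-1)·0.6000 - (-2)·-0.4286 - (2)·-0.5000) / (9) = -0.9175
Change: (0.6437, 0.2016, 0.1497, -0.8064) → max |·| = 0.8064

0.8064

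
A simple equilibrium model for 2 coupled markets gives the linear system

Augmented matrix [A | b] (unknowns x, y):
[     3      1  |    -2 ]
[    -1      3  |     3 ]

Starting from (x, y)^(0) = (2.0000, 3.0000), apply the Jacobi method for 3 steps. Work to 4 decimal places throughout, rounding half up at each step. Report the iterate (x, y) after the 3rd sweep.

Iteration 1:
  x = (-2 - (1)·3.0000) / (3) = -1.6667
  y = (3 - (-1)·2.0000) / (3) = 1.6667
Iteration 2:
  x = (-2 - (1)·1.6667) / (3) = -1.2222
  y = (3 - (-1)·-1.6667) / (3) = 0.4444
Iteration 3:
  x = (-2 - (1)·0.4444) / (3) = -0.8148
  y = (3 - (-1)·-1.2222) / (3) = 0.5926

(-0.8148, 0.5926)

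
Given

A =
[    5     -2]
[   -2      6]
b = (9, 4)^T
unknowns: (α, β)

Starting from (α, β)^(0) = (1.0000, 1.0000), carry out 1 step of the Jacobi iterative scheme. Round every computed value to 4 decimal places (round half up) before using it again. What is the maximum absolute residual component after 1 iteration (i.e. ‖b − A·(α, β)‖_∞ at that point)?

Iteration 1:
  α = (9 - (-2)·1.0000) / (5) = 2.2000
  β = (4 - (-2)·1.0000) / (6) = 1.0000
Residual b − A·x = (0.0000, 2.4000); ∞-norm = 2.4000

2.4000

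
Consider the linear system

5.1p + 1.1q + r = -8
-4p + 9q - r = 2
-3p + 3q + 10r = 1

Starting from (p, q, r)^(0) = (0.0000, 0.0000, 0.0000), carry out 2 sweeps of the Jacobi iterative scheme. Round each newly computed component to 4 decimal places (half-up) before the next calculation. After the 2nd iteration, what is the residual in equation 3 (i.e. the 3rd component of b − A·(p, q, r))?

Iteration 1:
  p = (-8 - (1.1)·0.0000 - (1)·0.0000) / (5.1) = -1.5686
  q = (2 - (-4)·0.0000 - (-1)·0.0000) / (9) = 0.2222
  r = (1 - (-3)·0.0000 - (3)·0.0000) / (10) = 0.1000
Iteration 2:
  p = (-8 - (1.1)·0.2222 - (1)·0.1000) / (5.1) = -1.6362
  q = (2 - (-4)·-1.5686 - (-1)·0.1000) / (9) = -0.4638
  r = (1 - (-3)·-1.5686 - (3)·0.2222) / (10) = -0.4372
Residual b − A·x = (1.2920, -0.8078, 1.8548)

1.8548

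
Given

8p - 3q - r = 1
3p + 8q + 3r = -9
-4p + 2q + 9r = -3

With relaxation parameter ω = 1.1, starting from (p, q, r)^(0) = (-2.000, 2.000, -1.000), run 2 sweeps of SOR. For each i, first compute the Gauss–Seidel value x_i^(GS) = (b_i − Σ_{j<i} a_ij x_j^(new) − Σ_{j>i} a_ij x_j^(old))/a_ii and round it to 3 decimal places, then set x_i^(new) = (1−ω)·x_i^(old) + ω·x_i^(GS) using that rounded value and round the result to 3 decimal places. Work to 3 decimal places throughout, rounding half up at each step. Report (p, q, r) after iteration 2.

Iteration 1:
  p: GS value = (1 - (-3)·2.000 - (-1)·-1.000) / (8) = 0.750;  p ← (1−ω)·-2.000 + ω·0.750 = 1.025
  q: GS value = (-9 - (3)·1.025 - (3)·-1.000) / (8) = -1.134;  q ← (1−ω)·2.000 + ω·-1.134 = -1.447
  r: GS value = (-3 - (-4)·1.025 - (2)·-1.447) / (9) = 0.444;  r ← (1−ω)·-1.000 + ω·0.444 = 0.588
Iteration 2:
  p: GS value = (1 - (-3)·-1.447 - (-1)·0.588) / (8) = -0.344;  p ← (1−ω)·1.025 + ω·-0.344 = -0.481
  q: GS value = (-9 - (3)·-0.481 - (3)·0.588) / (8) = -1.165;  q ← (1−ω)·-1.447 + ω·-1.165 = -1.137
  r: GS value = (-3 - (-4)·-0.481 - (2)·-1.137) / (9) = -0.294;  r ← (1−ω)·0.588 + ω·-0.294 = -0.382

(-0.481, -1.137, -0.382)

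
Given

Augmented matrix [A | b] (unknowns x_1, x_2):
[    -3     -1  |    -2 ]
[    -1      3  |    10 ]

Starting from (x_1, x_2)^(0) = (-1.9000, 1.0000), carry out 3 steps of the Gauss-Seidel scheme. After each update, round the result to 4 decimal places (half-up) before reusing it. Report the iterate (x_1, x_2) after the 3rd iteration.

Iteration 1:
  x_1 = (-2 - (-1)·1.0000) / (-3) = 0.3333
  x_2 = (10 - (-1)·0.3333) / (3) = 3.4444
Iteration 2:
  x_1 = (-2 - (-1)·3.4444) / (-3) = -0.4815
  x_2 = (10 - (-1)·-0.4815) / (3) = 3.1728
Iteration 3:
  x_1 = (-2 - (-1)·3.1728) / (-3) = -0.3909
  x_2 = (10 - (-1)·-0.3909) / (3) = 3.2030

(-0.3909, 3.2030)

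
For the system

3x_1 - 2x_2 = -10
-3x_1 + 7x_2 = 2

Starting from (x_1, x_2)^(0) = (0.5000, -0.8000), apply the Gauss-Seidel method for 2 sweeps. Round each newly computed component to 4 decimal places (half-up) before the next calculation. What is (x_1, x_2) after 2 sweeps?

(-4.2476, -1.5347)

Iteration 1:
  x_1 = (-10 - (-2)·-0.8000) / (3) = -3.8667
  x_2 = (2 - (-3)·-3.8667) / (7) = -1.3714
Iteration 2:
  x_1 = (-10 - (-2)·-1.3714) / (3) = -4.2476
  x_2 = (2 - (-3)·-4.2476) / (7) = -1.5347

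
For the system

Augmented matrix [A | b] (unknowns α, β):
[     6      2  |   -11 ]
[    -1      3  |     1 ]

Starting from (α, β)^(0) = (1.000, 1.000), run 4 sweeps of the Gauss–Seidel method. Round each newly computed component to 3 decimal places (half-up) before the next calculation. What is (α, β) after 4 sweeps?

(-1.749, -0.250)

Iteration 1:
  α = (-11 - (2)·1.000) / (6) = -2.167
  β = (1 - (-1)·-2.167) / (3) = -0.389
Iteration 2:
  α = (-11 - (2)·-0.389) / (6) = -1.704
  β = (1 - (-1)·-1.704) / (3) = -0.235
Iteration 3:
  α = (-11 - (2)·-0.235) / (6) = -1.755
  β = (1 - (-1)·-1.755) / (3) = -0.252
Iteration 4:
  α = (-11 - (2)·-0.252) / (6) = -1.749
  β = (1 - (-1)·-1.749) / (3) = -0.250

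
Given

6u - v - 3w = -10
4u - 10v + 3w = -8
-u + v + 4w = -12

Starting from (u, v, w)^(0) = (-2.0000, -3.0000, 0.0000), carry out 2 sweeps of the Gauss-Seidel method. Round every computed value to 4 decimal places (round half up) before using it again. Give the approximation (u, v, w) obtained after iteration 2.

Iteration 1:
  u = (-10 - (-1)·-3.0000 - (-3)·0.0000) / (6) = -2.1667
  v = (-8 - (4)·-2.1667 - (3)·0.0000) / (-10) = -0.0667
  w = (-12 - (-1)·-2.1667 - (1)·-0.0667) / (4) = -3.5250
Iteration 2:
  u = (-10 - (-1)·-0.0667 - (-3)·-3.5250) / (6) = -3.4403
  v = (-8 - (4)·-3.4403 - (3)·-3.5250) / (-10) = -1.6336
  w = (-12 - (-1)·-3.4403 - (1)·-1.6336) / (4) = -3.4517

(-3.4403, -1.6336, -3.4517)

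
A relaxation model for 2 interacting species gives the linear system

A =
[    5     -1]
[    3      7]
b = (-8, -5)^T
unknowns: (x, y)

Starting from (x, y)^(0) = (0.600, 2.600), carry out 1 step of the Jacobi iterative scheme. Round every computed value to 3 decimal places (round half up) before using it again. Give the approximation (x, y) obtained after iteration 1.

(-1.080, -0.971)

Iteration 1:
  x = (-8 - (-1)·2.600) / (5) = -1.080
  y = (-5 - (3)·0.600) / (7) = -0.971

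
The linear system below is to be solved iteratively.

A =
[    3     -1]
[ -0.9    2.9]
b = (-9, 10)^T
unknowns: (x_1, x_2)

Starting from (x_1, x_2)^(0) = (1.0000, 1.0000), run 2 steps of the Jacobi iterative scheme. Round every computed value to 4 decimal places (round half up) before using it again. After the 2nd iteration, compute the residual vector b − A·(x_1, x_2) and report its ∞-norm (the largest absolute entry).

1.1380

Iteration 1:
  x_1 = (-9 - (-1)·1.0000) / (3) = -2.6667
  x_2 = (10 - (-0.9)·1.0000) / (2.9) = 3.7586
Iteration 2:
  x_1 = (-9 - (-1)·3.7586) / (3) = -1.7471
  x_2 = (10 - (-0.9)·-2.6667) / (2.9) = 2.6207
Residual b − A·x = (-1.1380, 0.8276); ∞-norm = 1.1380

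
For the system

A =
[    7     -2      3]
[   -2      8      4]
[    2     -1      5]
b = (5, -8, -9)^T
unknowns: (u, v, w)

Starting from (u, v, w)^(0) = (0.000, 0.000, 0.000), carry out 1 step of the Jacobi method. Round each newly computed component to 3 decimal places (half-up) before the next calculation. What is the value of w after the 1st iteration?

-1.800

Iteration 1:
  u = (5 - (-2)·0.000 - (3)·0.000) / (7) = 0.714
  v = (-8 - (-2)·0.000 - (4)·0.000) / (8) = -1.000
  w = (-9 - (2)·0.000 - (-1)·0.000) / (5) = -1.800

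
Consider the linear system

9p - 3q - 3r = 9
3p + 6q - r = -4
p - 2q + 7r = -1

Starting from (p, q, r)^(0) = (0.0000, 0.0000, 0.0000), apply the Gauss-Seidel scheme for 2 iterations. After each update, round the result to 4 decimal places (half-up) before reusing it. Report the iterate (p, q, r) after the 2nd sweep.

(0.4047, -0.9722, -0.4784)

Iteration 1:
  p = (9 - (-3)·0.0000 - (-3)·0.0000) / (9) = 1.0000
  q = (-4 - (3)·1.0000 - (-1)·0.0000) / (6) = -1.1667
  r = (-1 - (1)·1.0000 - (-2)·-1.1667) / (7) = -0.6191
Iteration 2:
  p = (9 - (-3)·-1.1667 - (-3)·-0.6191) / (9) = 0.4047
  q = (-4 - (3)·0.4047 - (-1)·-0.6191) / (6) = -0.9722
  r = (-1 - (1)·0.4047 - (-2)·-0.9722) / (7) = -0.4784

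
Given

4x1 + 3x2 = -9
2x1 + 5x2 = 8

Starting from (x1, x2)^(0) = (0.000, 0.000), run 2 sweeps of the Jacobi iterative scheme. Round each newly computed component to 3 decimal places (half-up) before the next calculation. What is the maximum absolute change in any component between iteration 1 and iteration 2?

1.200

Iteration 1:
  x1 = (-9 - (3)·0.000) / (4) = -2.250
  x2 = (8 - (2)·0.000) / (5) = 1.600
Iteration 2:
  x1 = (-9 - (3)·1.600) / (4) = -3.450
  x2 = (8 - (2)·-2.250) / (5) = 2.500
Change: (-1.200, 0.900) → max |·| = 1.200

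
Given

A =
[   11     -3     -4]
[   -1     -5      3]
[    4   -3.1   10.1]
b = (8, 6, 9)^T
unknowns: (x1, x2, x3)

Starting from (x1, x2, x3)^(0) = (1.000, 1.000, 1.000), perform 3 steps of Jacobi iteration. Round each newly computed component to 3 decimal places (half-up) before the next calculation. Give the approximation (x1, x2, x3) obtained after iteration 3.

Iteration 1:
  x1 = (8 - (-3)·1.000 - (-4)·1.000) / (11) = 1.364
  x2 = (6 - (-1)·1.000 - (3)·1.000) / (-5) = -0.800
  x3 = (9 - (4)·1.000 - (-3.1)·1.000) / (10.1) = 0.802
Iteration 2:
  x1 = (8 - (-3)·-0.800 - (-4)·0.802) / (11) = 0.801
  x2 = (6 - (-1)·1.364 - (3)·0.802) / (-5) = -0.992
  x3 = (9 - (4)·1.364 - (-3.1)·-0.800) / (10.1) = 0.105
Iteration 3:
  x1 = (8 - (-3)·-0.992 - (-4)·0.105) / (11) = 0.495
  x2 = (6 - (-1)·0.801 - (3)·0.105) / (-5) = -1.297
  x3 = (9 - (4)·0.801 - (-3.1)·-0.992) / (10.1) = 0.269

(0.495, -1.297, 0.269)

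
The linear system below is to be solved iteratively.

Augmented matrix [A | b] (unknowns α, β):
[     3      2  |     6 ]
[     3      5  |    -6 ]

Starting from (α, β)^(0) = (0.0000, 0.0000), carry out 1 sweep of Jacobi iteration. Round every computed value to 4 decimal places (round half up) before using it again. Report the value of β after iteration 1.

Iteration 1:
  α = (6 - (2)·0.0000) / (3) = 2.0000
  β = (-6 - (3)·0.0000) / (5) = -1.2000

-1.2000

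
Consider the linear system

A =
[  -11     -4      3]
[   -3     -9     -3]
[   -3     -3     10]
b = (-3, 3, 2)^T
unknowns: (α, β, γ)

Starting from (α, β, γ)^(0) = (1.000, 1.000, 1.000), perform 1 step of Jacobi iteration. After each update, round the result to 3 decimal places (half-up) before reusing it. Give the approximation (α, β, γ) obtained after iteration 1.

(0.182, -1.000, 0.800)

Iteration 1:
  α = (-3 - (-4)·1.000 - (3)·1.000) / (-11) = 0.182
  β = (3 - (-3)·1.000 - (-3)·1.000) / (-9) = -1.000
  γ = (2 - (-3)·1.000 - (-3)·1.000) / (10) = 0.800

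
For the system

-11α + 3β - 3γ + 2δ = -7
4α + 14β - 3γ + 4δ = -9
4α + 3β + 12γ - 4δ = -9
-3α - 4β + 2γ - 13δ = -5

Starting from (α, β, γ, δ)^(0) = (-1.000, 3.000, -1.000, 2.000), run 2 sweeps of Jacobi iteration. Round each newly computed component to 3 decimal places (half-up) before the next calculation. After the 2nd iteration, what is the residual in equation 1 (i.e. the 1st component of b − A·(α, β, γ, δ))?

Iteration 1:
  α = (-7 - (3)·3.000 - (-3)·-1.000 - (2)·2.000) / (-11) = 2.091
  β = (-9 - (4)·-1.000 - (-3)·-1.000 - (4)·2.000) / (14) = -1.143
  γ = (-9 - (4)·-1.000 - (3)·3.000 - (-4)·2.000) / (12) = -0.500
  δ = (-5 - (-3)·-1.000 - (-4)·3.000 - (2)·-1.000) / (-13) = -0.462
Iteration 2:
  α = (-7 - (3)·-1.143 - (-3)·-0.500 - (2)·-0.462) / (-11) = 0.377
  β = (-9 - (4)·2.091 - (-3)·-0.500 - (4)·-0.462) / (14) = -1.215
  γ = (-9 - (4)·2.091 - (3)·-1.143 - (-4)·-0.462) / (12) = -1.315
  δ = (-5 - (-3)·2.091 - (-4)·-1.143 - (2)·-0.500) / (-13) = 0.177
Residual b − A·x = (-3.507, 1.849, 9.625, -3.798)

-3.507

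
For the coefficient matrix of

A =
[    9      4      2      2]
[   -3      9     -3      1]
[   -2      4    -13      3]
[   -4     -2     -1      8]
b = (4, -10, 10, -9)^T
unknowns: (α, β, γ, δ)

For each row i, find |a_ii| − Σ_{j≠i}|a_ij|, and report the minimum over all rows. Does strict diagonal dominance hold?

row 1: |9| − (4+2+2) = 1
row 2: |9| − (3+3+1) = 2
row 3: |-13| − (2+4+3) = 4
row 4: |8| − (4+2+1) = 1
minimum over rows = 1 → strictly diagonally dominant (convergence guaranteed)

1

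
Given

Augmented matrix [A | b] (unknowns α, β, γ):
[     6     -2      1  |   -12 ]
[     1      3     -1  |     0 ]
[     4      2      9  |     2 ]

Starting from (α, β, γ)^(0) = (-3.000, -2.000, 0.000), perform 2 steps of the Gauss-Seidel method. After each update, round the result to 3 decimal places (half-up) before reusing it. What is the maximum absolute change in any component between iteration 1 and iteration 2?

Iteration 1:
  α = (-12 - (-2)·-2.000 - (1)·0.000) / (6) = -2.667
  β = (0 - (1)·-2.667 - (-1)·0.000) / (3) = 0.889
  γ = (2 - (4)·-2.667 - (2)·0.889) / (9) = 1.210
Iteration 2:
  α = (-12 - (-2)·0.889 - (1)·1.210) / (6) = -1.905
  β = (0 - (1)·-1.905 - (-1)·1.210) / (3) = 1.038
  γ = (2 - (4)·-1.905 - (2)·1.038) / (9) = 0.838
Change: (0.762, 0.149, -0.372) → max |·| = 0.762

0.762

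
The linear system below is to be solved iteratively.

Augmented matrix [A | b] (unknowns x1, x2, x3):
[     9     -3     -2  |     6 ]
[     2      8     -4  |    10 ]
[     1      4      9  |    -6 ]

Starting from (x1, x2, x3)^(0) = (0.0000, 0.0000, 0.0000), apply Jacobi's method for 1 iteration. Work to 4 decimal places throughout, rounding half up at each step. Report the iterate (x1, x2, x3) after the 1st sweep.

Iteration 1:
  x1 = (6 - (-3)·0.0000 - (-2)·0.0000) / (9) = 0.6667
  x2 = (10 - (2)·0.0000 - (-4)·0.0000) / (8) = 1.2500
  x3 = (-6 - (1)·0.0000 - (4)·0.0000) / (9) = -0.6667

(0.6667, 1.2500, -0.6667)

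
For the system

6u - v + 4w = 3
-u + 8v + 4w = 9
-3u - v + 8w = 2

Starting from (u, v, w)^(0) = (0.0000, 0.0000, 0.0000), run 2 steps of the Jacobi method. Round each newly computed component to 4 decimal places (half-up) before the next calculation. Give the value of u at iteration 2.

0.5208

Iteration 1:
  u = (3 - (-1)·0.0000 - (4)·0.0000) / (6) = 0.5000
  v = (9 - (-1)·0.0000 - (4)·0.0000) / (8) = 1.1250
  w = (2 - (-3)·0.0000 - (-1)·0.0000) / (8) = 0.2500
Iteration 2:
  u = (3 - (-1)·1.1250 - (4)·0.2500) / (6) = 0.5208
  v = (9 - (-1)·0.5000 - (4)·0.2500) / (8) = 1.0625
  w = (2 - (-3)·0.5000 - (-1)·1.1250) / (8) = 0.5781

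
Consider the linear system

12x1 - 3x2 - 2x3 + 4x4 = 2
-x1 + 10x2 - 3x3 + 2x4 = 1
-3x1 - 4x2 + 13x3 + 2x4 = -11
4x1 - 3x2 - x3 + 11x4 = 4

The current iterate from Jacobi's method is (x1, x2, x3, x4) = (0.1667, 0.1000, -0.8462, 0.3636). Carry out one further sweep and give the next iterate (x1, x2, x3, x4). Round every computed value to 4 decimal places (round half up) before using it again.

One sweep:
  x1 = (2 - (-3)·0.1000 - (-2)·-0.8462 - (4)·0.3636) / (12) = -0.0706
  x2 = (1 - (-1)·0.1667 - (-3)·-0.8462 - (2)·0.3636) / (10) = -0.2099
  x3 = (-11 - (-3)·0.1667 - (-4)·0.1000 - (2)·0.3636) / (13) = -0.8329
  x4 = (4 - (4)·0.1667 - (-3)·0.1000 - (-1)·-0.8462) / (11) = 0.2534

(-0.0706, -0.2099, -0.8329, 0.2534)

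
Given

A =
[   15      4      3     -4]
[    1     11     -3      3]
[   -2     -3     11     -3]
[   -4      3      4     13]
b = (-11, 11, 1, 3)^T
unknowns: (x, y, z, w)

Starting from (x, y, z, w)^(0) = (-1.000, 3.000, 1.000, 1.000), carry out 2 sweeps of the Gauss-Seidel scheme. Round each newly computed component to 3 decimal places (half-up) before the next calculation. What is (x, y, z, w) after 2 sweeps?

(-1.279, 1.393, 0.073, -0.507)

Iteration 1:
  x = (-11 - (4)·3.000 - (3)·1.000 - (-4)·1.000) / (15) = -1.467
  y = (11 - (1)·-1.467 - (-3)·1.000 - (3)·1.000) / (11) = 1.133
  z = (1 - (-2)·-1.467 - (-3)·1.133 - (-3)·1.000) / (11) = 0.406
  w = (3 - (-4)·-1.467 - (3)·1.133 - (4)·0.406) / (13) = -0.607
Iteration 2:
  x = (-11 - (4)·1.133 - (3)·0.406 - (-4)·-0.607) / (15) = -1.279
  y = (11 - (1)·-1.279 - (-3)·0.406 - (3)·-0.607) / (11) = 1.393
  z = (1 - (-2)·-1.279 - (-3)·1.393 - (-3)·-0.607) / (11) = 0.073
  w = (3 - (-4)·-1.279 - (3)·1.393 - (4)·0.073) / (13) = -0.507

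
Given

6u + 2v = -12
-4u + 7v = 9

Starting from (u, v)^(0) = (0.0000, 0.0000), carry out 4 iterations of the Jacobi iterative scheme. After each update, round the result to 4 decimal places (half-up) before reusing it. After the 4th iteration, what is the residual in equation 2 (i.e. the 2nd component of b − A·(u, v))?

Iteration 1:
  u = (-12 - (2)·0.0000) / (6) = -2.0000
  v = (9 - (-4)·0.0000) / (7) = 1.2857
Iteration 2:
  u = (-12 - (2)·1.2857) / (6) = -2.4286
  v = (9 - (-4)·-2.0000) / (7) = 0.1429
Iteration 3:
  u = (-12 - (2)·0.1429) / (6) = -2.0476
  v = (9 - (-4)·-2.4286) / (7) = -0.1021
Iteration 4:
  u = (-12 - (2)·-0.1021) / (6) = -1.9660
  v = (9 - (-4)·-2.0476) / (7) = 0.1157
Residual b − A·x = (-0.4354, 0.3261)

0.3261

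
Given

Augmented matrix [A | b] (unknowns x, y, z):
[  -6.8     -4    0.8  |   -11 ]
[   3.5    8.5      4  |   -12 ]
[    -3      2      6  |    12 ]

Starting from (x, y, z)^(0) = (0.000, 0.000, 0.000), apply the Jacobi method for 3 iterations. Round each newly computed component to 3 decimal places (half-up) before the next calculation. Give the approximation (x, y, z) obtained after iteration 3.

Iteration 1:
  x = (-11 - (-4)·0.000 - (0.8)·0.000) / (-6.8) = 1.618
  y = (-12 - (3.5)·0.000 - (4)·0.000) / (8.5) = -1.412
  z = (12 - (-3)·0.000 - (2)·0.000) / (6) = 2.000
Iteration 2:
  x = (-11 - (-4)·-1.412 - (0.8)·2.000) / (-6.8) = 2.684
  y = (-12 - (3.5)·1.618 - (4)·2.000) / (8.5) = -3.019
  z = (12 - (-3)·1.618 - (2)·-1.412) / (6) = 3.280
Iteration 3:
  x = (-11 - (-4)·-3.019 - (0.8)·3.280) / (-6.8) = 3.779
  y = (-12 - (3.5)·2.684 - (4)·3.280) / (8.5) = -4.060
  z = (12 - (-3)·2.684 - (2)·-3.019) / (6) = 4.348

(3.779, -4.060, 4.348)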